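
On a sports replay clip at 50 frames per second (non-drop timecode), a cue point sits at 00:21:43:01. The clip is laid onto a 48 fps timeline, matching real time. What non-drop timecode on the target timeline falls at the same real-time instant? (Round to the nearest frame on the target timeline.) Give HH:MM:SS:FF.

Source frame index: (0×3600 + 21×60 + 43) × 50 + 1 = 65151.
Real time: 65151 / (50) = 65151/50 s.
Target frame: (65151/50) × (48) = 1563624/25 ≈ 62544.960 → 62545.
At 48 labels/s: frame 62545 → 00:21:43:01.

00:21:43:01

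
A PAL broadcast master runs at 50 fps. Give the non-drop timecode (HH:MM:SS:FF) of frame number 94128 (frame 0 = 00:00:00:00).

00:31:22:28

94128 ÷ 50 = 1882 full seconds, remainder 28 frames.
1882 s = 0 h 31 min 22 s.
Timecode: 00:31:22:28.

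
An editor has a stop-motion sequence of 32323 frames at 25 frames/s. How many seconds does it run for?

1292.92 seconds

Running time = 32323 / (25) = 1292.92 s.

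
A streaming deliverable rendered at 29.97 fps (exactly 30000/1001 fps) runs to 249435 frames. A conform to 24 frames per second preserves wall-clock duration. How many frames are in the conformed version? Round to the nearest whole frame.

Frames at target rate = 249435 × (24) / (30000/1001) = 49936887/250 ≈ 199747.548.
Nearest whole frame: 199748.

199748 frames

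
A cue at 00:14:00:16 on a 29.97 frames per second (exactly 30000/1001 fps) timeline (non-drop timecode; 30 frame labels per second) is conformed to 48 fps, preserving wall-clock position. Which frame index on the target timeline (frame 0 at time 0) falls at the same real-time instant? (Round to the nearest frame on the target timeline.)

frame 40386

Source frame index: (0×3600 + 14×60 + 0) × 30 + 16 = 25216.
Real time: 25216 / (30000/1001) = 1577576/1875 s.
Target frame: (1577576/1875) × (48) = 25241216/625 ≈ 40385.946 → 40386.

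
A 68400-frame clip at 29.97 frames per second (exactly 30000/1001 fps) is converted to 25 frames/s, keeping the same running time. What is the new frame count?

Target frames = source frames × (target rate / source rate) = 68400 × (25)/(30000/1001) = 68400 × 1001/1200 = 57057.

57057 frames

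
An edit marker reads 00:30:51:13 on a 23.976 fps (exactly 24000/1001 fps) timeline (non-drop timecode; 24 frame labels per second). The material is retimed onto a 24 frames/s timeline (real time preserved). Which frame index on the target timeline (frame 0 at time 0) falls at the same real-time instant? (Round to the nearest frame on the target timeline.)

Source frame index: (0×3600 + 30×60 + 51) × 24 + 13 = 44437.
Real time: 44437 / (24000/1001) = 44481437/24000 s.
Target frame: (44481437/24000) × (24) = 44481437/1000 ≈ 44481.437 → 44481.

frame 44481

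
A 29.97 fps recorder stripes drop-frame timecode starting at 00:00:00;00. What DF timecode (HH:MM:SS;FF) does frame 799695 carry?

07:24:43;05

Ten DF minutes hold 17982 frames, so frame 799695 lies in block 44 (frames 791208–809189) with 8487 frames into that block.
The block's first minute is 1800 frames and the rest 1798 each; 8487 frames reaches minute 4, so 44 × 18 + 4 × 2 = 800 labels have been skipped so far.
Adding those back, label number 799695 + 800 = 800495 at 30 labels/s is 26683 s + 5 f = 7 h 24 min 43 s frame 5, i.e. 07:24:43;05.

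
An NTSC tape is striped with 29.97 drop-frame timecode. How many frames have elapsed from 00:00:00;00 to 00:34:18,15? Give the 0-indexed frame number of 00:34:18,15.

61693

As if non-drop at 30 labels/s: (0 × 3600 + 34 × 60 + 18) × 30 + 15 = 61755.
Minute boundaries passed: 34; those not divisible by 10: 34 − 3 = 31; dropped labels = 2 × 31 = 62.
Actual frame index = 61755 − 62 = 61693.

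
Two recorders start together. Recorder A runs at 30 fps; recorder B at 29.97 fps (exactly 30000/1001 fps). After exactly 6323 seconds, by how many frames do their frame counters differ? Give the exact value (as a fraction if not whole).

A emits 30 × 6323 = 189690 frames; B emits 30000/1001 × 6323 = 189690000/1001.
Difference = 189690/1001 frames (≈ 189.5005); B is behind A.

189690/1001 frames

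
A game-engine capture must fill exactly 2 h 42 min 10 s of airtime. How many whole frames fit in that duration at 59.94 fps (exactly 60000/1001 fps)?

2 h 42 min 10 s = 9730 s.
Frames = 9730 × 60000/1001 = 83400000/143 ≈ 583216.7832.
Complete frames: 583216.

583216 frames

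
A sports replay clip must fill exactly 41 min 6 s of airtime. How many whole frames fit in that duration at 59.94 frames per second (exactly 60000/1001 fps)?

147812 frames

41 min 6 s = 2466 s.
Frames = 2466 × 60000/1001 = 147960000/1001 ≈ 147812.1878.
Complete frames: 147812.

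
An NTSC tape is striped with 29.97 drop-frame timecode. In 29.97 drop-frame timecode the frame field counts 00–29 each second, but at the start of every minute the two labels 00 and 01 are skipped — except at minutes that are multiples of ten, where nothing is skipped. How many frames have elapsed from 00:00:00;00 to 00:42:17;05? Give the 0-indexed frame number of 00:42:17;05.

76039

As if non-drop at 30 labels/s: (0 × 3600 + 42 × 60 + 17) × 30 + 5 = 76115.
Minute boundaries passed: 42; those not divisible by 10: 42 − 4 = 38; dropped labels = 2 × 38 = 76.
Actual frame index = 76115 − 76 = 76039.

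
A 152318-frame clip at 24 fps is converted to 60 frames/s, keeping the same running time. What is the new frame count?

380795 frames

Target frames = source frames × (target rate / source rate) = 152318 × (60)/(24) = 152318 × 5/2 = 380795.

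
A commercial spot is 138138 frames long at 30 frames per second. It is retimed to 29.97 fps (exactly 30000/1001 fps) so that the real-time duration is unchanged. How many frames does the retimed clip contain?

Target frames = source frames × (target rate / source rate) = 138138 × (30000/1001)/(30) = 138138 × 1000/1001 = 138000.

138000 frames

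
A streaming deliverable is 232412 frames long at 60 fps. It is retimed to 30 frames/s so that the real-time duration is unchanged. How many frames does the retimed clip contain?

116206 frames

Target frames = source frames × (target rate / source rate) = 232412 × (30)/(60) = 232412 × 1/2 = 116206.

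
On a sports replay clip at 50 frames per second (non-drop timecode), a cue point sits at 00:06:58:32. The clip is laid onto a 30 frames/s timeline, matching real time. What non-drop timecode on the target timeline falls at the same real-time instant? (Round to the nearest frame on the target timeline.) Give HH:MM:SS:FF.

00:06:58:19

Source frame index: (0×3600 + 6×60 + 58) × 50 + 32 = 20932.
Real time: 20932 / (50) = 10466/25 s.
Target frame: (10466/25) × (30) = 62796/5 ≈ 12559.200 → 12559.
At 30 labels/s: frame 12559 → 00:06:58:19.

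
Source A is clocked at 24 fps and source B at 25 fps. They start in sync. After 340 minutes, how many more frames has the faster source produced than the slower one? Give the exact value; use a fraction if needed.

20400 frames

340 min = 20400 s.
A emits 24 × 20400 = 489600 frames; B emits 25 × 20400 = 510000.
Difference = 20400 frames; B is ahead of A.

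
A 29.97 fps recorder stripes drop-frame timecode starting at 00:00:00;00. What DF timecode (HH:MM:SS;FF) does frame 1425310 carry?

Ten DF minutes hold 17982 frames, so frame 1425310 lies in block 79 (frames 1420578–1438559) with 4732 frames into that block.
The block's first minute is 1800 frames and the rest 1798 each; 4732 frames reaches minute 2, so 79 × 18 + 2 × 2 = 1426 labels have been skipped so far.
Adding those back, label number 1425310 + 1426 = 1426736 at 30 labels/s is 47557 s + 26 f = 13 h 12 min 37 s frame 26, i.e. 13:12:37;26.

13:12:37;26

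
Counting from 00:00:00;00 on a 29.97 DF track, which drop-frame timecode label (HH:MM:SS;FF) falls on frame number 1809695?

Each 10-minute DF block holds 10 × 60 × 30 − 9 × 2 = 17982 frames. 1809695 ÷ 17982 → 100 full blocks, remainder 11495.
Within the partial block the first minute is 1800 frames and each further minute 1798, so 6 further minute boundaries passed. Total skipped labels = 18 × 100 + 2 × 6 = 1812.
Non-drop label index = 1809695 + 1812 = 1811507; at 30 labels/s that is 16:46:23:17, i.e. DF 16:46:23;17.

16:46:23;17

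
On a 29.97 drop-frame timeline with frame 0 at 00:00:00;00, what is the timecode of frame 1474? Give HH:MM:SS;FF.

Ten DF minutes hold 17982 frames, so frame 1474 lies in block 0 (frames 0–17981) with 1474 frames into that block.
The block's first minute is 1800 frames and the rest 1798 each; 1474 frames reaches minute 0, so 0 × 18 + 0 × 2 = 0 labels have been skipped so far.
Adding those back, label number 1474 + 0 = 1474 at 30 labels/s is 49 s + 4 f = 0 h 0 min 49 s frame 4, i.e. 00:00:49;04.

00:00:49;04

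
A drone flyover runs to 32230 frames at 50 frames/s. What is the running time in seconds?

Running time = 32230 / (50) = 644.6 s.

644.6 seconds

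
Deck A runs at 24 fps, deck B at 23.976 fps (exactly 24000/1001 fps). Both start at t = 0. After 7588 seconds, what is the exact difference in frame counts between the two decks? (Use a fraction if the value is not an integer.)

26016/143 frames

A emits 24 × 7588 = 182112 frames; B emits 24000/1001 × 7588 = 26016000/143.
Difference = 26016/143 frames (≈ 181.9301); B is behind A.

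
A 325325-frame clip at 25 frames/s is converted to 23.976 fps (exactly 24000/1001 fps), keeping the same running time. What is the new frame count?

Target frames = source frames × (target rate / source rate) = 325325 × (24000/1001)/(25) = 325325 × 960/1001 = 312000.

312000 frames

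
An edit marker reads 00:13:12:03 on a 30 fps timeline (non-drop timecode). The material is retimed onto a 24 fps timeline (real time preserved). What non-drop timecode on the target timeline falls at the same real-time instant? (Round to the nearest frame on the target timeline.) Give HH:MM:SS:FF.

Source frame index: (0×3600 + 13×60 + 12) × 30 + 3 = 23763.
Real time: 23763 / (30) = 7921/10 s.
Target frame: (7921/10) × (24) = 95052/5 ≈ 19010.400 → 19010.
At 24 labels/s: frame 19010 → 00:13:12:02.

00:13:12:02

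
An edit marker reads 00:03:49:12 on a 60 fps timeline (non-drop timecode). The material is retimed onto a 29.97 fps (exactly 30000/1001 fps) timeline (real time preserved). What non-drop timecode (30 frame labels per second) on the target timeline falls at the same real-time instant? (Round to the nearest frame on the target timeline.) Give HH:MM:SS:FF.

00:03:48:29

Source frame index: (0×3600 + 3×60 + 49) × 60 + 12 = 13752.
Real time: 13752 / (60) = 1146/5 s.
Target frame: (1146/5) × (30000/1001) = 6876000/1001 ≈ 6869.131 → 6869.
At 30 labels/s: frame 6869 → 00:03:48:29.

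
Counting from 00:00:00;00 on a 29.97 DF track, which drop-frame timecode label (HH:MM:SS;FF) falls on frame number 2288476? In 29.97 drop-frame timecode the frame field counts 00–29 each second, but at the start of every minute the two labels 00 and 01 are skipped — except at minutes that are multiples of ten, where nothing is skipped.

21:12:38;26

Ten DF minutes hold 17982 frames, so frame 2288476 lies in block 127 (frames 2283714–2301695) with 4762 frames into that block.
The block's first minute is 1800 frames and the rest 1798 each; 4762 frames reaches minute 2, so 127 × 18 + 2 × 2 = 2290 labels have been skipped so far.
Adding those back, label number 2288476 + 2290 = 2290766 at 30 labels/s is 76358 s + 26 f = 21 h 12 min 38 s frame 26, i.e. 21:12:38;26.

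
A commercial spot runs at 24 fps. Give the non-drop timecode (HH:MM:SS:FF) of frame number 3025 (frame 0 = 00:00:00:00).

3025 ÷ 24 = 126 full seconds, remainder 1 frame.
126 s = 0 h 2 min 6 s.
Timecode: 00:02:06:01.

00:02:06:01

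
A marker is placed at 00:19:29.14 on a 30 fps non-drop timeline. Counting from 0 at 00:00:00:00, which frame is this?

35084

Total seconds to the label: (0 × 3600 + 19 × 60 + 29) = 1169.
Frame index = 1169 × 30 + 14 = 35084.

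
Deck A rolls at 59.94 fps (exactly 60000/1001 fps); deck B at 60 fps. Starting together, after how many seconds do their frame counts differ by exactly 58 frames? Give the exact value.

29029/30 seconds

The gap grows by |60 − 60000/1001| = 60/1001 frames per second.
Time for a 58-frame gap: 58 ÷ (60/1001) = 29029/30 s.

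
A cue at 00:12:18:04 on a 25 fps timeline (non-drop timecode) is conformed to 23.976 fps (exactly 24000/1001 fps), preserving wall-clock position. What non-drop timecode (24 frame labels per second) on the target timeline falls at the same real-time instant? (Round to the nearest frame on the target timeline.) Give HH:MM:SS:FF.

00:12:17:10

Source frame index: (0×3600 + 12×60 + 18) × 25 + 4 = 18454.
Real time: 18454 / (25) = 18454/25 s.
Target frame: (18454/25) × (24000/1001) = 17715840/1001 ≈ 17698.142 → 17698.
At 24 labels/s: frame 17698 → 00:12:17:10.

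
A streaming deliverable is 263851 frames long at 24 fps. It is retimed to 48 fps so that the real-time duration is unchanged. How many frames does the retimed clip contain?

527702 frames

Target frames = source frames × (target rate / source rate) = 263851 × (48)/(24) = 263851 × 2 = 527702.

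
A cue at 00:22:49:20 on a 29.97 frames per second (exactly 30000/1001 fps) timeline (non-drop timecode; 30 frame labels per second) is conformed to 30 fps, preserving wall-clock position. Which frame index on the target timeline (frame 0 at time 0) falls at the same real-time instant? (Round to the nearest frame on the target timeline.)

frame 41131

Source frame index: (0×3600 + 22×60 + 49) × 30 + 20 = 41090.
Real time: 41090 / (30000/1001) = 4113109/3000 s.
Target frame: (4113109/3000) × (30) = 4113109/100 ≈ 41131.090 → 41131.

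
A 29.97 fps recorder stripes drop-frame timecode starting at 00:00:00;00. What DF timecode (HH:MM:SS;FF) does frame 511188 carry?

Each 10-minute DF block holds 10 × 60 × 30 − 9 × 2 = 17982 frames. 511188 ÷ 17982 → 28 full blocks, remainder 7692.
Within the partial block the first minute is 1800 frames and each further minute 1798, so 4 further minute boundaries passed. Total skipped labels = 18 × 28 + 2 × 4 = 512.
Non-drop label index = 511188 + 512 = 511700; at 30 labels/s that is 04:44:16:20, i.e. DF 04:44:16;20.

04:44:16;20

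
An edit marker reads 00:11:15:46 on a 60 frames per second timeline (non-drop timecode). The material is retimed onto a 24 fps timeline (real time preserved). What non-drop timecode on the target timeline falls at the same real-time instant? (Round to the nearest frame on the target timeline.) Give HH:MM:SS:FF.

Source frame index: (0×3600 + 11×60 + 15) × 60 + 46 = 40546.
Real time: 40546 / (60) = 20273/30 s.
Target frame: (20273/30) × (24) = 81092/5 ≈ 16218.400 → 16218.
At 24 labels/s: frame 16218 → 00:11:15:18.

00:11:15:18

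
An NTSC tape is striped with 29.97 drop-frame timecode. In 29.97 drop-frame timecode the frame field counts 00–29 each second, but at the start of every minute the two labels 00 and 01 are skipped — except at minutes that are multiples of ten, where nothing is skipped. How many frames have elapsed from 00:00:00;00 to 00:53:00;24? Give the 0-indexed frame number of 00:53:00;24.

95328

As if non-drop at 30 labels/s: (0 × 3600 + 53 × 60 + 0) × 30 + 24 = 95424.
Minute boundaries passed: 53; those not divisible by 10: 53 − 5 = 48; dropped labels = 2 × 48 = 96.
Actual frame index = 95424 − 96 = 95328.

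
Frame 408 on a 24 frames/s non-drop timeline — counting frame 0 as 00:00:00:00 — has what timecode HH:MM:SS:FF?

00:00:17:00

408 ÷ 24 = 17 full seconds, remainder 0 frames.
17 s = 0 h 0 min 17 s.
Timecode: 00:00:17:00.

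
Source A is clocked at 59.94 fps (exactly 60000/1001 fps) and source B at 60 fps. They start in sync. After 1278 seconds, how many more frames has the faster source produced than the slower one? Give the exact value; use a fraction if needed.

76680/1001 frames

A emits 60000/1001 × 1278 = 76680000/1001 frames; B emits 60 × 1278 = 76680.
Difference = 76680/1001 frames (≈ 76.6034); B is ahead of A.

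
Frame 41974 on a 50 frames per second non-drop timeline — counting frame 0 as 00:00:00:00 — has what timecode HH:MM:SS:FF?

00:13:59:24

41974 ÷ 50 = 839 full seconds, remainder 24 frames.
839 s = 0 h 13 min 59 s.
Timecode: 00:13:59:24.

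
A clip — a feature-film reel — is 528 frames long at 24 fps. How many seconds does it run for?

Running time = 528 / (24) = 22 s.

22 seconds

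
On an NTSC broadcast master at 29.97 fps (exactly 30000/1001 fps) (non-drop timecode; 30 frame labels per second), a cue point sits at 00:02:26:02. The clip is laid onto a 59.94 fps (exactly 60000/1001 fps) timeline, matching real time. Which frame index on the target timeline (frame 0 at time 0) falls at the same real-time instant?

frame 8764

Source frame index: (0×3600 + 2×60 + 26) × 30 + 2 = 4382.
Real time: 4382 / (30000/1001) = 2193191/15000 s.
Target frame: (2193191/15000) × (60000/1001) = 8764.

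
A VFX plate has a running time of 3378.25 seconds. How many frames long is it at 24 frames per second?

81078 frames

Frames = 3378.25 × 24 = 81078.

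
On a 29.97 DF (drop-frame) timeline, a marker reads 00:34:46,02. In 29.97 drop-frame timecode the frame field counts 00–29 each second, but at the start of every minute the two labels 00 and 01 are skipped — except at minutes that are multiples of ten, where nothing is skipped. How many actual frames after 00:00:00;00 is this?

62520

As if non-drop at 30 labels/s: (0 × 3600 + 34 × 60 + 46) × 30 + 2 = 62582.
Minute boundaries passed: 34; those not divisible by 10: 34 − 3 = 31; dropped labels = 2 × 31 = 62.
Actual frame index = 62582 − 62 = 62520.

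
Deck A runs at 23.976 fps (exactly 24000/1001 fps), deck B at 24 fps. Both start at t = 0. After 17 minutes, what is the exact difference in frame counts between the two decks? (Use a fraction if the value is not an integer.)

24480/1001 frames

17 min = 1020 s.
A emits 24000/1001 × 1020 = 24480000/1001 frames; B emits 24 × 1020 = 24480.
Difference = 24480/1001 frames (≈ 24.4555); B is ahead of A.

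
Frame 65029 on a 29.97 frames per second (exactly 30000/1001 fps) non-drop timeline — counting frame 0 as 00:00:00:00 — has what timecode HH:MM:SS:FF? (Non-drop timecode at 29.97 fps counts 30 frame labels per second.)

00:36:07:19

65029 ÷ 30 = 2167 full seconds, remainder 19 frames.
2167 s = 0 h 36 min 7 s.
Timecode: 00:36:07:19.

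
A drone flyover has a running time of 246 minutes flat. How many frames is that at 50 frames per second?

738000 frames

246 min = 14760 s.
Frames = 14760 × 50 = 738000.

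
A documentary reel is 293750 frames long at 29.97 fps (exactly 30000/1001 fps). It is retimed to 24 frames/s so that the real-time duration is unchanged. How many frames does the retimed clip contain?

235235 frames

Target frames = source frames × (target rate / source rate) = 293750 × (24)/(30000/1001) = 293750 × 1001/1250 = 235235.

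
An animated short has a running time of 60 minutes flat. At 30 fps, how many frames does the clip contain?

108000 frames

60 min = 3600 s.
Frames = 3600 × 30 = 108000.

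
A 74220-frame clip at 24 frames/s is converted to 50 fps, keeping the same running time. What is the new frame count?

Target frames = source frames × (target rate / source rate) = 74220 × (50)/(24) = 74220 × 25/12 = 154625.

154625 frames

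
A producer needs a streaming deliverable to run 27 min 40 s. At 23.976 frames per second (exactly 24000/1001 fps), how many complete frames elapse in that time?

27 min 40 s = 1660 s.
Frames = 1660 × 24000/1001 = 39840000/1001 ≈ 39800.1998.
Complete frames: 39800.

39800 frames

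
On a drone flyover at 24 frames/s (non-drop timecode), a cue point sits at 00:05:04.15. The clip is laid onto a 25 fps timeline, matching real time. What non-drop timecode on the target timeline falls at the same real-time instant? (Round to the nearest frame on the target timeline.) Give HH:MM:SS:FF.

Source frame index: (0×3600 + 5×60 + 4) × 24 + 15 = 7311.
Real time: 7311 / (24) = 2437/8 s.
Target frame: (2437/8) × (25) = 60925/8 ≈ 7615.625 → 7616.
At 25 labels/s: frame 7616 → 00:05:04:16.

00:05:04:16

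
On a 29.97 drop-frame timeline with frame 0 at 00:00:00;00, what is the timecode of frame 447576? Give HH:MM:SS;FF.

04:08:54;04

Each 10-minute DF block holds 10 × 60 × 30 − 9 × 2 = 17982 frames. 447576 ÷ 17982 → 24 full blocks, remainder 16008.
Within the partial block the first minute is 1800 frames and each further minute 1798, so 8 further minute boundaries passed. Total skipped labels = 18 × 24 + 2 × 8 = 448.
Non-drop label index = 447576 + 448 = 448024; at 30 labels/s that is 04:08:54:04, i.e. DF 04:08:54;04.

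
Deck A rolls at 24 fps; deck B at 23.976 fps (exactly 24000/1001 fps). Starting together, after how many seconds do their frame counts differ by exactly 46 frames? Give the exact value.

23023/12 seconds

The gap grows by |24000/1001 − 24| = 24/1001 frames per second.
Time for a 46-frame gap: 46 ÷ (24/1001) = 23023/12 s.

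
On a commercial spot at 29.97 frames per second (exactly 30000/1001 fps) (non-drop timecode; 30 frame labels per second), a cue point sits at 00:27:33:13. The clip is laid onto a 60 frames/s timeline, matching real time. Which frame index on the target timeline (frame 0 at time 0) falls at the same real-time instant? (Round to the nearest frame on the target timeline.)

Source frame index: (0×3600 + 27×60 + 33) × 30 + 13 = 49603.
Real time: 49603 / (30000/1001) = 49652603/30000 s.
Target frame: (49652603/30000) × (60) = 49652603/500 ≈ 99305.206 → 99305.

frame 99305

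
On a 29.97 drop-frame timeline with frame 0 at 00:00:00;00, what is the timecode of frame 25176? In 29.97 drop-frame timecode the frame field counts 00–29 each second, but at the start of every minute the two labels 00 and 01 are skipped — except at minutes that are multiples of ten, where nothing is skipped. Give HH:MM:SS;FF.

00:14:00;02

Ten DF minutes hold 17982 frames, so frame 25176 lies in block 1 (frames 17982–35963) with 7194 frames into that block.
The block's first minute is 1800 frames and the rest 1798 each; 7194 frames reaches minute 4, so 1 × 18 + 4 × 2 = 26 labels have been skipped so far.
Adding those back, label number 25176 + 26 = 25202 at 30 labels/s is 840 s + 2 f = 0 h 14 min 0 s frame 2, i.e. 00:14:00;02.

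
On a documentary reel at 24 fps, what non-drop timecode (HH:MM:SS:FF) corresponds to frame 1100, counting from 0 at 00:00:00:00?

00:00:45:20

1100 ÷ 24 = 45 full seconds, remainder 20 frames.
45 s = 0 h 0 min 45 s.
Timecode: 00:00:45:20.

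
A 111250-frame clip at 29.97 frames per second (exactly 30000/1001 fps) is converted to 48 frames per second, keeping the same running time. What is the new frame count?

178178 frames

Target frames = source frames × (target rate / source rate) = 111250 × (48)/(30000/1001) = 111250 × 1001/625 = 178178.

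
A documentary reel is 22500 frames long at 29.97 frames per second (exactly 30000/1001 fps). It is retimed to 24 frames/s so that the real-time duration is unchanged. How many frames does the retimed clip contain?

18018 frames

Target frames = source frames × (target rate / source rate) = 22500 × (24)/(30000/1001) = 22500 × 1001/1250 = 18018.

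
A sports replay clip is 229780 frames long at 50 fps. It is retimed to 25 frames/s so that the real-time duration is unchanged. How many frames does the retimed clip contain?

114890 frames

Target frames = source frames × (target rate / source rate) = 229780 × (25)/(50) = 229780 × 1/2 = 114890.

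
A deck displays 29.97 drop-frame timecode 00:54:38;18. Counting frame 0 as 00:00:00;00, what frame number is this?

Complete 10-minute blocks: 5, each 17982 frames → 89910.
Remaining 4 whole minutes in the current block: 1800 + 3 × 1798 = 7194 frames.
Within the current minute: 38 × 30 + 18 − 2 = 1156 (labels ;00/;01 skipped at this minute). Total = 89910 + 7194 + 1156 = 98260.

98260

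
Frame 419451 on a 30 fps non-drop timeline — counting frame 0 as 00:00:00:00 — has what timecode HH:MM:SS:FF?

419451 ÷ 30 = 13981 full seconds, remainder 21 frames.
13981 s = 3 h 53 min 1 s.
Timecode: 03:53:01:21.

03:53:01:21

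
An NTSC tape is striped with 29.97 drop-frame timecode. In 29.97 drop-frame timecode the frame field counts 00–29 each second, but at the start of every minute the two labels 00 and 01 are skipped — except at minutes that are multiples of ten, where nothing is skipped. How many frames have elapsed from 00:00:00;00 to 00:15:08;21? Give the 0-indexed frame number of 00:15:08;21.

27233

Complete 10-minute blocks: 1, each 17982 frames → 17982.
Remaining 5 whole minutes in the current block: 1800 + 4 × 1798 = 8992 frames.
Within the current minute: 8 × 30 + 21 − 2 = 259 (labels ;00/;01 skipped at this minute). Total = 17982 + 8992 + 259 = 27233.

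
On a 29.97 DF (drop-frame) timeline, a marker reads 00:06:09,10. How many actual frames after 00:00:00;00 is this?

Complete 10-minute blocks: 0, each 17982 frames → 0.
Remaining 6 whole minutes in the current block: 1800 + 5 × 1798 = 10790 frames.
Within the current minute: 9 × 30 + 10 − 2 = 278 (labels ;00/;01 skipped at this minute). Total = 0 + 10790 + 278 = 11068.

11068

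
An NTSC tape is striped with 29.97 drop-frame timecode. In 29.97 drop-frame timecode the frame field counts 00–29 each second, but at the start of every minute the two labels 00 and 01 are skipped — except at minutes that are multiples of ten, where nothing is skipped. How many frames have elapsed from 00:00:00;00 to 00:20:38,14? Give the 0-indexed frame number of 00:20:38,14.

37118

As if non-drop at 30 labels/s: (0 × 3600 + 20 × 60 + 38) × 30 + 14 = 37154.
Minute boundaries passed: 20; those not divisible by 10: 20 − 2 = 18; dropped labels = 2 × 18 = 36.
Actual frame index = 37154 − 36 = 37118.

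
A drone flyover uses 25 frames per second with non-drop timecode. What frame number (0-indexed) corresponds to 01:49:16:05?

frame 163905

Total seconds to the label: (1 × 3600 + 49 × 60 + 16) = 6556.
Frame index = 6556 × 25 + 5 = 163905.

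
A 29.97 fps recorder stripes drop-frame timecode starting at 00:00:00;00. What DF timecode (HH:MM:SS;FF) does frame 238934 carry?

02:12:52;12

Each 10-minute DF block holds 10 × 60 × 30 − 9 × 2 = 17982 frames. 238934 ÷ 17982 → 13 full blocks, remainder 5168.
Within the partial block the first minute is 1800 frames and each further minute 1798, so 2 further minute boundaries passed. Total skipped labels = 18 × 13 + 2 × 2 = 238.
Non-drop label index = 238934 + 238 = 239172; at 30 labels/s that is 02:12:52:12, i.e. DF 02:12:52;12.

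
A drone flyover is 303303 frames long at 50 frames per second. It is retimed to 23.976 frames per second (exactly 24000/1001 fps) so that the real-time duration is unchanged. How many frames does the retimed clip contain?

145440 frames

Target frames = source frames × (target rate / source rate) = 303303 × (24000/1001)/(50) = 303303 × 480/1001 = 145440.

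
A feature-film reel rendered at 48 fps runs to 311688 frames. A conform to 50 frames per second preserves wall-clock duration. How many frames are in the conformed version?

Target frames = source frames × (target rate / source rate) = 311688 × (50)/(48) = 311688 × 25/24 = 324675.

324675 frames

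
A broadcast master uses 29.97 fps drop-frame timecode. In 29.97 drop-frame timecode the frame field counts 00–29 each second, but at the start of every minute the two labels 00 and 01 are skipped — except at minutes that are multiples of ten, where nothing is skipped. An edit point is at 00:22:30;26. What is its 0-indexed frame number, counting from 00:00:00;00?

40486

Complete 10-minute blocks: 2, each 17982 frames → 35964.
Remaining 2 whole minutes in the current block: 1800 + 1 × 1798 = 3598 frames.
Within the current minute: 30 × 30 + 26 − 2 = 924 (labels ;00/;01 skipped at this minute). Total = 35964 + 3598 + 924 = 40486.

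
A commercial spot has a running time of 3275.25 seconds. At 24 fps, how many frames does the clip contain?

78606 frames

Frames = 3275.25 × 24 = 78606.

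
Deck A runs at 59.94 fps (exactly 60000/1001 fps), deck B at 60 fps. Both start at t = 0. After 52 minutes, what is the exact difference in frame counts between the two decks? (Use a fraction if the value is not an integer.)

14400/77 frames

52 min = 3120 s.
A emits 60000/1001 × 3120 = 14400000/77 frames; B emits 60 × 3120 = 187200.
Difference = 14400/77 frames (≈ 187.0130); B is ahead of A.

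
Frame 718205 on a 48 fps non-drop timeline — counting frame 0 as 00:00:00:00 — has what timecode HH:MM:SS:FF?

04:09:22:29

718205 ÷ 48 = 14962 full seconds, remainder 29 frames.
14962 s = 4 h 9 min 22 s.
Timecode: 04:09:22:29.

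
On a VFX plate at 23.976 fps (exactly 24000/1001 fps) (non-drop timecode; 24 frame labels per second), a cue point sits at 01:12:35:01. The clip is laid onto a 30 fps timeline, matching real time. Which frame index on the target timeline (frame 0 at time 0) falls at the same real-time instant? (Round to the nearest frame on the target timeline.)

Source frame index: (1×3600 + 12×60 + 35) × 24 + 1 = 104521.
Real time: 104521 / (24000/1001) = 104625521/24000 s.
Target frame: (104625521/24000) × (30) = 104625521/800 ≈ 130781.901 → 130782.

frame 130782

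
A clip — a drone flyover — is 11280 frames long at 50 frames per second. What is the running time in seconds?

225.6 seconds

Running time = 11280 / (50) = 225.6 s.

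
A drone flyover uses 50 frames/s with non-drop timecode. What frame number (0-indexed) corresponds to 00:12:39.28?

frame 37978

Total seconds to the label: (0 × 3600 + 12 × 60 + 39) = 759.
Frame index = 759 × 50 + 28 = 37978.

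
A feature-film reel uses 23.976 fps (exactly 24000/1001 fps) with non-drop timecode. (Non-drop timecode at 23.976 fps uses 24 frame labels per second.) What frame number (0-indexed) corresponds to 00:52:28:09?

frame 75561

Total seconds to the label: (0 × 3600 + 52 × 60 + 28) = 3148.
Frame index = 3148 × 24 + 9 = 75561.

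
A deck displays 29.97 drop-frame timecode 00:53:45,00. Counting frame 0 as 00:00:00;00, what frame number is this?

96654

As if non-drop at 30 labels/s: (0 × 3600 + 53 × 60 + 45) × 30 + 0 = 96750.
Minute boundaries passed: 53; those not divisible by 10: 53 − 5 = 48; dropped labels = 2 × 48 = 96.
Actual frame index = 96750 − 96 = 96654.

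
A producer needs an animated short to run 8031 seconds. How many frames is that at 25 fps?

200775 frames

Frames = 8031 × 25 = 200775.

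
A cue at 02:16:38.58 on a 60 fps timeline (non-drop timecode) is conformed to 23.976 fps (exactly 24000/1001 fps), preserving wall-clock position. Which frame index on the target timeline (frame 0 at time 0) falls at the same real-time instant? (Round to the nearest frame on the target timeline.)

Source frame index: (2×3600 + 16×60 + 38) × 60 + 58 = 491938.
Real time: 491938 / (60) = 245969/30 s.
Target frame: (245969/30) × (24000/1001) = 196775200/1001 ≈ 196578.621 → 196579.

frame 196579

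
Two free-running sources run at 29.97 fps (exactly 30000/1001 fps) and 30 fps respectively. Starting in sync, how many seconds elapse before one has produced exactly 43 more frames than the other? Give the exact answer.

The gap grows by |30 − 30000/1001| = 30/1001 frames per second.
Time for a 43-frame gap: 43 ÷ (30/1001) = 43043/30 s.

43043/30 seconds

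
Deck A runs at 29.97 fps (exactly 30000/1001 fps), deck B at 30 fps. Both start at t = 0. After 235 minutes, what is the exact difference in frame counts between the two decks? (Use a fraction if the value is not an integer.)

423000/1001 frames

235 min = 14100 s.
A emits 30000/1001 × 14100 = 423000000/1001 frames; B emits 30 × 14100 = 423000.
Difference = 423000/1001 frames (≈ 422.5774); B is ahead of A.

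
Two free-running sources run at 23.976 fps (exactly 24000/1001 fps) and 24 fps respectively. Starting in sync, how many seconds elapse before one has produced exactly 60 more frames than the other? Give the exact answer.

2502.5 seconds

The gap grows by |24 − 24000/1001| = 24/1001 frames per second.
Time for a 60-frame gap: 60 ÷ (24/1001) = 2502.5 s.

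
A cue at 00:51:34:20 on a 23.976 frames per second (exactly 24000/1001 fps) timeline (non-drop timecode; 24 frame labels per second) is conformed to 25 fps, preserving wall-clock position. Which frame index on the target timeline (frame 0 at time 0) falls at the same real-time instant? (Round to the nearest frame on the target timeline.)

frame 77448

Source frame index: (0×3600 + 51×60 + 34) × 24 + 20 = 74276.
Real time: 74276 / (24000/1001) = 18587569/6000 s.
Target frame: (18587569/6000) × (25) = 18587569/240 ≈ 77448.204 → 77448.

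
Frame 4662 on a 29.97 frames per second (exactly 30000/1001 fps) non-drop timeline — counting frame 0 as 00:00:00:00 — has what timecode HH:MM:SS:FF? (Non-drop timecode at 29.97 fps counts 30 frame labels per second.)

00:02:35:12

4662 ÷ 30 = 155 full seconds, remainder 12 frames.
155 s = 0 h 2 min 35 s.
Timecode: 00:02:35:12.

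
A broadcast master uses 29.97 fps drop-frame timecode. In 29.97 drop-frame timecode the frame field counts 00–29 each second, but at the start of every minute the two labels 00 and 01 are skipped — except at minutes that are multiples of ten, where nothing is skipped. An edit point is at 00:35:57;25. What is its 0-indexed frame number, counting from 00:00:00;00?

64671

As if non-drop at 30 labels/s: (0 × 3600 + 35 × 60 + 57) × 30 + 25 = 64735.
Minute boundaries passed: 35; those not divisible by 10: 35 − 3 = 32; dropped labels = 2 × 32 = 64.
Actual frame index = 64735 − 64 = 64671.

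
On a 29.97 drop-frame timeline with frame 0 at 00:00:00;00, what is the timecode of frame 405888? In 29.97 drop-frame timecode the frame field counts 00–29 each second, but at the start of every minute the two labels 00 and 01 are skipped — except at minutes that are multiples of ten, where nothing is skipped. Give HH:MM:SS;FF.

03:45:43;04

Each 10-minute DF block holds 10 × 60 × 30 − 9 × 2 = 17982 frames. 405888 ÷ 17982 → 22 full blocks, remainder 10284.
Within the partial block the first minute is 1800 frames and each further minute 1798, so 5 further minute boundaries passed. Total skipped labels = 18 × 22 + 2 × 5 = 406.
Non-drop label index = 405888 + 406 = 406294; at 30 labels/s that is 03:45:43:04, i.e. DF 03:45:43;04.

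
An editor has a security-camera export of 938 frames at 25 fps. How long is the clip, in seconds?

Running time = 938 / (25) = 37.52 s.

37.52 seconds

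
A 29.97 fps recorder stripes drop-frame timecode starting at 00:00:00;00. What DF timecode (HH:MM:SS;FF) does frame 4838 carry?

Each 10-minute DF block holds 10 × 60 × 30 − 9 × 2 = 17982 frames. 4838 ÷ 17982 → 0 full blocks, remainder 4838.
Within the partial block the first minute is 1800 frames and each further minute 1798, so 2 further minute boundaries passed. Total skipped labels = 18 × 0 + 2 × 2 = 4.
Non-drop label index = 4838 + 4 = 4842; at 30 labels/s that is 00:02:41:12, i.e. DF 00:02:41;12.

00:02:41;12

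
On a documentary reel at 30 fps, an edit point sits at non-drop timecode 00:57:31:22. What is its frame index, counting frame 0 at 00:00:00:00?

Total seconds to the label: (0 × 3600 + 57 × 60 + 31) = 3451.
Frame index = 3451 × 30 + 22 = 103552.

frame 103552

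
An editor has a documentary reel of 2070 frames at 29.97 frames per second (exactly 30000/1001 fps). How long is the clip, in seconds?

Running time = 2070 / (30000/1001) = 69.069 s.

69.069 seconds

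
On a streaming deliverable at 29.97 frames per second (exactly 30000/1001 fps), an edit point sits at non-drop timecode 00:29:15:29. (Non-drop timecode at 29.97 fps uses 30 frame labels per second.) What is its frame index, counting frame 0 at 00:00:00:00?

frame 52679

Total seconds to the label: (0 × 3600 + 29 × 60 + 15) = 1755.
Frame index = 1755 × 30 + 29 = 52679.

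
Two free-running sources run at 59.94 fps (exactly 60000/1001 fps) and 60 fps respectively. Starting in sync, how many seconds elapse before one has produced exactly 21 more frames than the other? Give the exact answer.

350.35 seconds

The gap grows by |60 − 60000/1001| = 60/1001 frames per second.
Time for a 21-frame gap: 21 ÷ (60/1001) = 350.35 s.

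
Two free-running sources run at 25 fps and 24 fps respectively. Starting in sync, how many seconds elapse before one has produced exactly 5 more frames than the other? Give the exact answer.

5 seconds

The gap grows by |24 − 25| = 1 frame per second.
Time for a 5-frame gap: 5 ÷ (1) = 5 s.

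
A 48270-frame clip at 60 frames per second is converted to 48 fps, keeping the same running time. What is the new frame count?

Target frames = source frames × (target rate / source rate) = 48270 × (48)/(60) = 48270 × 4/5 = 38616.

38616 frames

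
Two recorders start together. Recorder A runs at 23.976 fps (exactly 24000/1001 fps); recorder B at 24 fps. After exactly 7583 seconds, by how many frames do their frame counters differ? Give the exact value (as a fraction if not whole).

A emits 24000/1001 × 7583 = 181992000/1001 frames; B emits 24 × 7583 = 181992.
Difference = 181992/1001 frames (≈ 181.8102); B is ahead of A.

181992/1001 frames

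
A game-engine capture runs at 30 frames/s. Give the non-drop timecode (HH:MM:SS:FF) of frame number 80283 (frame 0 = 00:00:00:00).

80283 ÷ 30 = 2676 full seconds, remainder 3 frames.
2676 s = 0 h 44 min 36 s.
Timecode: 00:44:36:03.

00:44:36:03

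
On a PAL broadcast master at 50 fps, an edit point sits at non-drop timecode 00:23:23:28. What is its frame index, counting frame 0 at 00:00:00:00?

Total seconds to the label: (0 × 3600 + 23 × 60 + 23) = 1403.
Frame index = 1403 × 50 + 28 = 70178.

70178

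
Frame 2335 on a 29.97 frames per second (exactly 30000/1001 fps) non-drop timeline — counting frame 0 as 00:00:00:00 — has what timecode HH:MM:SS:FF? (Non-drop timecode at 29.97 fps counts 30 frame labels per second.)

00:01:17:25

2335 ÷ 30 = 77 full seconds, remainder 25 frames.
77 s = 0 h 1 min 17 s.
Timecode: 00:01:17:25.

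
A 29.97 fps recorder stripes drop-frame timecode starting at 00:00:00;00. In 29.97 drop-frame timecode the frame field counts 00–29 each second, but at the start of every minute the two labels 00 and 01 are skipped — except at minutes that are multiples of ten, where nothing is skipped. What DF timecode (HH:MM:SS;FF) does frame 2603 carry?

Each 10-minute DF block holds 10 × 60 × 30 − 9 × 2 = 17982 frames. 2603 ÷ 17982 → 0 full blocks, remainder 2603.
Within the partial block the first minute is 1800 frames and each further minute 1798, so 1 further minute boundary passed. Total skipped labels = 18 × 0 + 2 × 1 = 2.
Non-drop label index = 2603 + 2 = 2605; at 30 labels/s that is 00:01:26:25, i.e. DF 00:01:26;25.

00:01:26;25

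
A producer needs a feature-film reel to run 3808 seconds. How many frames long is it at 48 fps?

182784 frames

Frames = 3808 × 48 = 182784.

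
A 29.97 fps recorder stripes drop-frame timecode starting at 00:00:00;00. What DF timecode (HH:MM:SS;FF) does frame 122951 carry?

01:08:22;15

Ten DF minutes hold 17982 frames, so frame 122951 lies in block 6 (frames 107892–125873) with 15059 frames into that block.
The block's first minute is 1800 frames and the rest 1798 each; 15059 frames reaches minute 8, so 6 × 18 + 8 × 2 = 124 labels have been skipped so far.
Adding those back, label number 122951 + 124 = 123075 at 30 labels/s is 4102 s + 15 f = 1 h 8 min 22 s frame 15, i.e. 01:08:22;15.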